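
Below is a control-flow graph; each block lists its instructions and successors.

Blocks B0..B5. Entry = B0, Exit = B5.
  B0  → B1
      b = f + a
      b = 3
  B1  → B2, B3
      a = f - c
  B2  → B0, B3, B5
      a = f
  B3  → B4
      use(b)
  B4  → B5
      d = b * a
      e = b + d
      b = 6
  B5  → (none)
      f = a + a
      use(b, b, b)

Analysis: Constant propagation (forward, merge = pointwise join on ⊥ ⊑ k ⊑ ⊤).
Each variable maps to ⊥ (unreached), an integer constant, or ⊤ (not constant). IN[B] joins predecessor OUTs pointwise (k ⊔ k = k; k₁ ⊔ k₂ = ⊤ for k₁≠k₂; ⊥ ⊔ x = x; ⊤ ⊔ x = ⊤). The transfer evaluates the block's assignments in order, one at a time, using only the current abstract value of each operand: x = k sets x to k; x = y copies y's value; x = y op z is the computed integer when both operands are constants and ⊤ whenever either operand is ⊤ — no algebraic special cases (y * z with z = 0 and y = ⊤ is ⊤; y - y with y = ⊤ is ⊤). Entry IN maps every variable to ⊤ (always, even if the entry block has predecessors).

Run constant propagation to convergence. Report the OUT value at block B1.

Answer: {a: ⊤, b: 3, c: ⊤, d: ⊤, e: ⊤, f: ⊤}

Derivation:
Per-block solution:
  B0:  IN=(all ⊤)  OUT={b:3; rest ⊤}
  B1:  IN={b:3; rest ⊤}  OUT={b:3; rest ⊤}
  B2:  IN={b:3; rest ⊤}  OUT={b:3; rest ⊤}
  B3:  IN={b:3; rest ⊤}  OUT={b:3; rest ⊤}
  B4:  IN={b:3; rest ⊤}  OUT={b:6; rest ⊤}
  B5:  IN=(all ⊤)  OUT=(all ⊤)

Merge at B1: IN[B1] = OUT[B0] = {a: ⊤, b: 3, c: ⊤, d: ⊤, e: ⊤, f: ⊤}
Applying B1's transfer function to that IN value gives OUT[B1] (row B1 above).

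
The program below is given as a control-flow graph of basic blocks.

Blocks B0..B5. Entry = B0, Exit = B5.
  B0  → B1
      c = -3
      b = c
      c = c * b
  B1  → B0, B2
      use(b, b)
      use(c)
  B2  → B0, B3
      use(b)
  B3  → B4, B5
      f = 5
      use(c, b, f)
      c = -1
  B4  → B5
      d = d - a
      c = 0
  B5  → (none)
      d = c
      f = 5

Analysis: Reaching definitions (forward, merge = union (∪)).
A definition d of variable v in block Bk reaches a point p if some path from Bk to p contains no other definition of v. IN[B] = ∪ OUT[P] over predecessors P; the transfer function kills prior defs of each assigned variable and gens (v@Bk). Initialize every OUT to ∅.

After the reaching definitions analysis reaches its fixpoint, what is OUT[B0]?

Fixpoint table:
  B0: | IN={b@B0, c@B0} | OUT={b@B0, c@B0}
  B1: | IN={b@B0, c@B0} | OUT={b@B0, c@B0}
  B2: | IN={b@B0, c@B0} | OUT={b@B0, c@B0}
  B3: | IN={b@B0, c@B0} | OUT={b@B0, c@B3, f@B3}
  B4: | IN={b@B0, c@B3, f@B3} | OUT={b@B0, c@B4, d@B4, f@B3}
  B5: | IN={b@B0, c@B3, c@B4, d@B4, f@B3} | OUT={b@B0, c@B3, c@B4, d@B5, f@B5}

Merge at B0 (entry node, so the boundary value {} is joined with the incoming edge(s)): IN[B0] = {} ⊔ OUT[B1] ⊔ OUT[B2] = {b@B0, c@B0}
Applying B0's transfer function to that IN value gives OUT[B0] (row B0 above).

Answer: {b@B0, c@B0}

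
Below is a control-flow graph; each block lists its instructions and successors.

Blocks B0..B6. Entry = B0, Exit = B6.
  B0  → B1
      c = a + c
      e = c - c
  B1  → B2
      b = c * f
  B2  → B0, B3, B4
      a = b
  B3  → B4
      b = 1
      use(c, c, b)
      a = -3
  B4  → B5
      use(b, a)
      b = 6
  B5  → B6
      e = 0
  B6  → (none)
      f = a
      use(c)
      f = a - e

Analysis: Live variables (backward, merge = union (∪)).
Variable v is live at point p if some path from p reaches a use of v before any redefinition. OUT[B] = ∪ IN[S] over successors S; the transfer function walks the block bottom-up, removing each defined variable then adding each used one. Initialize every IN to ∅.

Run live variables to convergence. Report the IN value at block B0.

Answer: {a, c, f}

Trace:
Fixpoint table:
  B0: | IN={a, c, f} | OUT={c, f}
  B1: | IN={c, f} | OUT={b, c, f}
  B2: | IN={b, c, f} | OUT={a, b, c, f}
  B3: | IN={c} | OUT={a, b, c}
  B4: | IN={a, b, c} | OUT={a, c}
  B5: | IN={a, c} | OUT={a, c, e}
  B6: | IN={a, c, e} | OUT={}

Merge at B0: OUT[B0] = IN[B1] = {c, f}
Applying B0's transfer function to that OUT value gives IN[B0] (row B0 above).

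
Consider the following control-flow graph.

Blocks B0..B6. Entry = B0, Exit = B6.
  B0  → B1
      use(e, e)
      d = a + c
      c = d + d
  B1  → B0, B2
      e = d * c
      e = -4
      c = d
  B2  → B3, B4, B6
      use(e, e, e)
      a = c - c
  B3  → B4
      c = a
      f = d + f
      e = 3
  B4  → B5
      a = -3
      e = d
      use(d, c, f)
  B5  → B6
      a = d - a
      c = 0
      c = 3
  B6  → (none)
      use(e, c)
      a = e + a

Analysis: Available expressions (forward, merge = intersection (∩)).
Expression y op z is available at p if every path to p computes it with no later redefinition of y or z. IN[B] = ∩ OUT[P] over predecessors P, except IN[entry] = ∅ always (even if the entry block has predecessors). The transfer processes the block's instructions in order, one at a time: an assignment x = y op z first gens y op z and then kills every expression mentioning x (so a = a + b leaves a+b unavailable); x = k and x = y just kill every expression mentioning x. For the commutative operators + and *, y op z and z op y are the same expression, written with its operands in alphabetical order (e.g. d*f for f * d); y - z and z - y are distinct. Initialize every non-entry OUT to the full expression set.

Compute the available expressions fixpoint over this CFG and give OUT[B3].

Fixpoint table:
  B0:   IN={}   OUT={d+d}
  B1:   IN={d+d}   OUT={d+d}
  B2:   IN={d+d}   OUT={c-c, d+d}
  B3:   IN={c-c, d+d}   OUT={d+d}
  B4:   IN={d+d}   OUT={d+d}
  B5:   IN={d+d}   OUT={d+d}
  B6:   IN={d+d}   OUT={d+d}

Merge at B3: IN[B3] = OUT[B2] = {c-c, d+d}
Applying B3's transfer function to that IN value gives OUT[B3] (row B3 above).

Answer: {d+d}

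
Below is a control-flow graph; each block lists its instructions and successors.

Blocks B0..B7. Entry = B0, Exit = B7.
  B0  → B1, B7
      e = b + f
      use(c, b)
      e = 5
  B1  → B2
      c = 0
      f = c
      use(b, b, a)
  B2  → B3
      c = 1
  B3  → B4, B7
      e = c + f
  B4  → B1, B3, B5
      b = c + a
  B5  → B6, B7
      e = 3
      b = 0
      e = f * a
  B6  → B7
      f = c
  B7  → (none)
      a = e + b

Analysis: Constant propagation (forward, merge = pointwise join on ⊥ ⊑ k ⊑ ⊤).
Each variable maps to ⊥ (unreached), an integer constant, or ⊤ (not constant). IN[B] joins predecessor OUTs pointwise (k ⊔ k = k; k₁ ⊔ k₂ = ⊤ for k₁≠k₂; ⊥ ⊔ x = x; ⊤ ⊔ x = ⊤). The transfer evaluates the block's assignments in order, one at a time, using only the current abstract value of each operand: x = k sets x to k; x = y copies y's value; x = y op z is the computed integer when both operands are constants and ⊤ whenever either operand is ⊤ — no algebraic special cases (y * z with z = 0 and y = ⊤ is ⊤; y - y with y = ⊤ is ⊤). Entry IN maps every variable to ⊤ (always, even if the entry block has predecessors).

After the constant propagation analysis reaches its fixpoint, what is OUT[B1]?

Per-block solution:
  B0:   IN=(all ⊤)   OUT={e:5; rest ⊤}
  B1:   IN=(all ⊤)   OUT={c:0, f:0; rest ⊤}
  B2:   IN={c:0, f:0; rest ⊤}   OUT={c:1, f:0; rest ⊤}
  B3:   IN={c:1, f:0; rest ⊤}   OUT={c:1, e:1, f:0; rest ⊤}
  B4:   IN={c:1, e:1, f:0; rest ⊤}   OUT={c:1, e:1, f:0; rest ⊤}
  B5:   IN={c:1, e:1, f:0; rest ⊤}   OUT={b:0, c:1, f:0; rest ⊤}
  B6:   IN={b:0, c:1, f:0; rest ⊤}   OUT={b:0, c:1, f:1; rest ⊤}
  B7:   IN=(all ⊤)   OUT=(all ⊤)

Merge at B1: IN[B1] = OUT[B0] ⊔ OUT[B4] = {a: ⊤, b: ⊤, c: ⊤, d: ⊤, e: ⊤, f: ⊤}
Applying B1's transfer function to that IN value gives OUT[B1] (row B1 above).

Answer: {a: ⊤, b: ⊤, c: 0, d: ⊤, e: ⊤, f: 0}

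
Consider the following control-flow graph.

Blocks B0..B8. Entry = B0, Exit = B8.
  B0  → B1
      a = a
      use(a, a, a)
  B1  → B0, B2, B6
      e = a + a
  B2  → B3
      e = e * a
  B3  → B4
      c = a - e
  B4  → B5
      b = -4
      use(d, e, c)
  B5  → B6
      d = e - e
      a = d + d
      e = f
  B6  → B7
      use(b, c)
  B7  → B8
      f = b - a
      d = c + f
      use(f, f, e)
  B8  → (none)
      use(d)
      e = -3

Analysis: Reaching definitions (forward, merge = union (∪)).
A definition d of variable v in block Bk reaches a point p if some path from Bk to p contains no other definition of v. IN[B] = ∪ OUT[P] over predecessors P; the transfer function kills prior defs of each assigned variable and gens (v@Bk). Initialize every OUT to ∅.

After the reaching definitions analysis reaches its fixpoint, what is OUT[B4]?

Fixpoint table:
  B0:   IN={a@B0, e@B1}   OUT={a@B0, e@B1}
  B1:   IN={a@B0, e@B1}   OUT={a@B0, e@B1}
  B2:   IN={a@B0, e@B1}   OUT={a@B0, e@B2}
  B3:   IN={a@B0, e@B2}   OUT={a@B0, c@B3, e@B2}
  B4:   IN={a@B0, c@B3, e@B2}   OUT={a@B0, b@B4, c@B3, e@B2}
  B5:   IN={a@B0, b@B4, c@B3, e@B2}   OUT={a@B5, b@B4, c@B3, d@B5, e@B5}
  B6:   IN={a@B0, a@B5, b@B4, c@B3, d@B5, e@B1, e@B5}   OUT={a@B0, a@B5, b@B4, c@B3, d@B5, e@B1, e@B5}
  B7:   IN={a@B0, a@B5, b@B4, c@B3, d@B5, e@B1, e@B5}   OUT={a@B0, a@B5, b@B4, c@B3, d@B7, e@B1, e@B5, f@B7}
  B8:   IN={a@B0, a@B5, b@B4, c@B3, d@B7, e@B1, e@B5, f@B7}   OUT={a@B0, a@B5, b@B4, c@B3, d@B7, e@B8, f@B7}

Merge at B4: IN[B4] = OUT[B3] = {a@B0, c@B3, e@B2}
Applying B4's transfer function to that IN value gives OUT[B4] (row B4 above).

Answer: {a@B0, b@B4, c@B3, e@B2}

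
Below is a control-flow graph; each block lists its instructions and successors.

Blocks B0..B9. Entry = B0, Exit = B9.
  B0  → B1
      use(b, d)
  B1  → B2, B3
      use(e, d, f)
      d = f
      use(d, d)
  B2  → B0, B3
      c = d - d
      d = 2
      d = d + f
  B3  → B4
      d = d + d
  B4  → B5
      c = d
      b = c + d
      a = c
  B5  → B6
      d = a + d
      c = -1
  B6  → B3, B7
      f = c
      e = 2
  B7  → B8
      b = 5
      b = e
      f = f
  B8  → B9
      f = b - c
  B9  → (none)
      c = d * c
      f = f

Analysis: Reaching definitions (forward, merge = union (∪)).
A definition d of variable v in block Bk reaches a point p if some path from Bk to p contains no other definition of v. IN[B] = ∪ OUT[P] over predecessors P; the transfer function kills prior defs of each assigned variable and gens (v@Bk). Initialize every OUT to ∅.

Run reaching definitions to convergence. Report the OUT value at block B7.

Answer: {a@B4, b@B7, c@B5, d@B5, e@B6, f@B7}

Derivation:
Per-block solution:
  B0: | IN={c@B2, d@B2} | OUT={c@B2, d@B2}
  B1: | IN={c@B2, d@B2} | OUT={c@B2, d@B1}
  B2: | IN={c@B2, d@B1} | OUT={c@B2, d@B2}
  B3: | IN={a@B4, b@B4, c@B2, c@B5, d@B1, d@B2, d@B5, e@B6, f@B6} | OUT={a@B4, b@B4, c@B2, c@B5, d@B3, e@B6, f@B6}
  B4: | IN={a@B4, b@B4, c@B2, c@B5, d@B3, e@B6, f@B6} | OUT={a@B4, b@B4, c@B4, d@B3, e@B6, f@B6}
  B5: | IN={a@B4, b@B4, c@B4, d@B3, e@B6, f@B6} | OUT={a@B4, b@B4, c@B5, d@B5, e@B6, f@B6}
  B6: | IN={a@B4, b@B4, c@B5, d@B5, e@B6, f@B6} | OUT={a@B4, b@B4, c@B5, d@B5, e@B6, f@B6}
  B7: | IN={a@B4, b@B4, c@B5, d@B5, e@B6, f@B6} | OUT={a@B4, b@B7, c@B5, d@B5, e@B6, f@B7}
  B8: | IN={a@B4, b@B7, c@B5, d@B5, e@B6, f@B7} | OUT={a@B4, b@B7, c@B5, d@B5, e@B6, f@B8}
  B9: | IN={a@B4, b@B7, c@B5, d@B5, e@B6, f@B8} | OUT={a@B4, b@B7, c@B9, d@B5, e@B6, f@B9}

Merge at B7: IN[B7] = OUT[B6] = {a@B4, b@B4, c@B5, d@B5, e@B6, f@B6}
Applying B7's transfer function to that IN value gives OUT[B7] (row B7 above).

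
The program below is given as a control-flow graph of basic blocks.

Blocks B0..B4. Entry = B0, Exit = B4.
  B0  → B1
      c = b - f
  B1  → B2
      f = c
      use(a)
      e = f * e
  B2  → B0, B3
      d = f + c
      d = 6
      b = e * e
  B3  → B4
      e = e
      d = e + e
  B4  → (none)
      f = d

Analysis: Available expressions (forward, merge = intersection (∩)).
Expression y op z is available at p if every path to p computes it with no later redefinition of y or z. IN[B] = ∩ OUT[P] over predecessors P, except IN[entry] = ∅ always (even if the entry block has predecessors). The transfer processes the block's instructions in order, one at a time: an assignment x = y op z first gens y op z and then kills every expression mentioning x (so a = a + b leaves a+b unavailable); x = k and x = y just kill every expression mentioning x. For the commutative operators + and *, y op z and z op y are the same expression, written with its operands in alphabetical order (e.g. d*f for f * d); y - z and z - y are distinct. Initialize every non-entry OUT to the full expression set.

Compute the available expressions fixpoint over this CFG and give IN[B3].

Answer: {c+f, e*e}

Derivation:
Converged values:
  B0:  IN={}  OUT={b-f}
  B1:  IN={b-f}  OUT={}
  B2:  IN={}  OUT={c+f, e*e}
  B3:  IN={c+f, e*e}  OUT={c+f, e+e}
  B4:  IN={c+f, e+e}  OUT={e+e}

Merge at B3: IN[B3] = OUT[B2] = {c+f, e*e}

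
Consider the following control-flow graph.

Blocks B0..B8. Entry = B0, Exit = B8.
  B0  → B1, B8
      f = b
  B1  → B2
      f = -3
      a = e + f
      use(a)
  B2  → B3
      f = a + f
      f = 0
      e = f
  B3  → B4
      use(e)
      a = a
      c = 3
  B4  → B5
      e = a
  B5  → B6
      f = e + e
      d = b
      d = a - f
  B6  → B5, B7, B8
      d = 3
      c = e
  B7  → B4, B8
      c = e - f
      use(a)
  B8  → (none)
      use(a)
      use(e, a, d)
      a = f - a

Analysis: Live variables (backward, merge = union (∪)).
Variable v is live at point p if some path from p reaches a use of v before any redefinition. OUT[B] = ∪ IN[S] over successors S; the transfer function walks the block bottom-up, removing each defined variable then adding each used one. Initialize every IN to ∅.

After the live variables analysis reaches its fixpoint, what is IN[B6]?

Answer: {a, b, e, f}

Derivation:
Converged values:
  B0:  IN={a, b, d, e}  OUT={a, b, d, e, f}
  B1:  IN={b, e}  OUT={a, b, f}
  B2:  IN={a, b, f}  OUT={a, b, e}
  B3:  IN={a, b, e}  OUT={a, b}
  B4:  IN={a, b}  OUT={a, b, e}
  B5:  IN={a, b, e}  OUT={a, b, e, f}
  B6:  IN={a, b, e, f}  OUT={a, b, d, e, f}
  B7:  IN={a, b, d, e, f}  OUT={a, b, d, e, f}
  B8:  IN={a, d, e, f}  OUT={}

Merge at B6: OUT[B6] = IN[B5] ⊔ IN[B7] ⊔ IN[B8] = {a, b, d, e, f}
Applying B6's transfer function to that OUT value gives IN[B6] (row B6 above).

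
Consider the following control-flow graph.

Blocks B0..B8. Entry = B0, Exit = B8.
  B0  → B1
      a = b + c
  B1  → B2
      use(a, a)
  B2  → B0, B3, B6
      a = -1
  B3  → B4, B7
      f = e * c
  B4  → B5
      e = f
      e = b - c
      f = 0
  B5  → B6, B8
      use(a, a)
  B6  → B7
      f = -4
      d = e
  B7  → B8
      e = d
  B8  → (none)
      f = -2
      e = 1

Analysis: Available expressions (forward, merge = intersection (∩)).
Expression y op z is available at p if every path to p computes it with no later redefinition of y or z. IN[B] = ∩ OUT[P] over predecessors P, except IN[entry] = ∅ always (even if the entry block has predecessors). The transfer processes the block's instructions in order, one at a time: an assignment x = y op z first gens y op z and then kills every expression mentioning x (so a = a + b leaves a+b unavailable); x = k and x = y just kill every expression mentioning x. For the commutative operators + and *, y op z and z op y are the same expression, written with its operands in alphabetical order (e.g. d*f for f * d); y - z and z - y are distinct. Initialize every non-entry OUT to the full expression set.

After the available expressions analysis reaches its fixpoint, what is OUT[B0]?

Converged values:
  B0: | IN={} | OUT={b+c}
  B1: | IN={b+c} | OUT={b+c}
  B2: | IN={b+c} | OUT={b+c}
  B3: | IN={b+c} | OUT={b+c, c*e}
  B4: | IN={b+c, c*e} | OUT={b+c, b-c}
  B5: | IN={b+c, b-c} | OUT={b+c, b-c}
  B6: | IN={b+c} | OUT={b+c}
  B7: | IN={b+c} | OUT={b+c}
  B8: | IN={b+c} | OUT={b+c}

Merge at B0 (entry node, so the boundary value {} is joined with the incoming edge(s)): IN[B0] = {} ∩ OUT[B2] = {}
Applying B0's transfer function to that IN value gives OUT[B0] (row B0 above).

Answer: {b+c}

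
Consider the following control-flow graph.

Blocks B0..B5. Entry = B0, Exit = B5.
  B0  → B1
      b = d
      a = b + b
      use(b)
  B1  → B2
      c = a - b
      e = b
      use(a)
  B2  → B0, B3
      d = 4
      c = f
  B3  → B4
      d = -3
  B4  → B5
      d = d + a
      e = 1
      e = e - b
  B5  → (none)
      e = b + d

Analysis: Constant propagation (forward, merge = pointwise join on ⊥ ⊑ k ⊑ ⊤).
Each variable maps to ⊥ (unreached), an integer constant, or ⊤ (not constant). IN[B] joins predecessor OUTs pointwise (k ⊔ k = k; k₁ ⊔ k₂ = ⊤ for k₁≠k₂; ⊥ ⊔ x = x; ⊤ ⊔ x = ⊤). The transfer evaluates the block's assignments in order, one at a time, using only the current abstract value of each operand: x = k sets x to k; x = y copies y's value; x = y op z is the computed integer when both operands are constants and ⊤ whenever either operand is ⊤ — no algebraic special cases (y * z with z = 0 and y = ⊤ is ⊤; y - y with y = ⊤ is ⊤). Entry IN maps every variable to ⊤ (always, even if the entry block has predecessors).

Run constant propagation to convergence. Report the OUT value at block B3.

Answer: {a: ⊤, b: ⊤, c: ⊤, d: -3, e: ⊤, f: ⊤}

Trace:
Fixpoint table:
  B0:   IN=(all ⊤)   OUT=(all ⊤)
  B1:   IN=(all ⊤)   OUT=(all ⊤)
  B2:   IN=(all ⊤)   OUT={d:4; rest ⊤}
  B3:   IN={d:4; rest ⊤}   OUT={d:-3; rest ⊤}
  B4:   IN={d:-3; rest ⊤}   OUT=(all ⊤)
  B5:   IN=(all ⊤)   OUT=(all ⊤)

Merge at B3: IN[B3] = OUT[B2] = {a: ⊤, b: ⊤, c: ⊤, d: 4, e: ⊤, f: ⊤}
Applying B3's transfer function to that IN value gives OUT[B3] (row B3 above).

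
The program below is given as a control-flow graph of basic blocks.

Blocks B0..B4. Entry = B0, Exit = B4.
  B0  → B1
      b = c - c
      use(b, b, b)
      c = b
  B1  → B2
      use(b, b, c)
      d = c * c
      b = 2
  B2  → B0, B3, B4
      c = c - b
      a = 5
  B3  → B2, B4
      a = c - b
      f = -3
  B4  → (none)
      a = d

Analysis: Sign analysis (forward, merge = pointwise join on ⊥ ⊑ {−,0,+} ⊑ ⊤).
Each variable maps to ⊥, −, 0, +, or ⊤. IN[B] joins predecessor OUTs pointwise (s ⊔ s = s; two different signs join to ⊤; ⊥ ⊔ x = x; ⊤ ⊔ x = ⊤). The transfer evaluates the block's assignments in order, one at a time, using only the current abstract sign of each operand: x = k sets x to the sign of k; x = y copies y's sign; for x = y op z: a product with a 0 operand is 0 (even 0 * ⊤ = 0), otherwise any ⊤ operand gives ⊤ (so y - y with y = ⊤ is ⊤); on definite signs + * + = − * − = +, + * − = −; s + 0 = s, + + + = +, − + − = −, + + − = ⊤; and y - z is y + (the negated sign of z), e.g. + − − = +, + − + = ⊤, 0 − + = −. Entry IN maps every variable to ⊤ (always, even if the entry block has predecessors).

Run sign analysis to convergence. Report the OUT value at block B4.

Fixpoint table:
  B0:  IN=(all ⊤)  OUT=(all ⊤)
  B1:  IN=(all ⊤)  OUT={b:+; rest ⊤}
  B2:  IN={b:+; rest ⊤}  OUT={a:+, b:+; rest ⊤}
  B3:  IN={a:+, b:+; rest ⊤}  OUT={b:+, f:-; rest ⊤}
  B4:  IN={b:+; rest ⊤}  OUT={b:+; rest ⊤}

Merge at B4: IN[B4] = OUT[B2] ⊔ OUT[B3] = {a: ⊤, b: +, c: ⊤, d: ⊤, e: ⊤, f: ⊤}
Applying B4's transfer function to that IN value gives OUT[B4] (row B4 above).

Answer: {a: ⊤, b: +, c: ⊤, d: ⊤, e: ⊤, f: ⊤}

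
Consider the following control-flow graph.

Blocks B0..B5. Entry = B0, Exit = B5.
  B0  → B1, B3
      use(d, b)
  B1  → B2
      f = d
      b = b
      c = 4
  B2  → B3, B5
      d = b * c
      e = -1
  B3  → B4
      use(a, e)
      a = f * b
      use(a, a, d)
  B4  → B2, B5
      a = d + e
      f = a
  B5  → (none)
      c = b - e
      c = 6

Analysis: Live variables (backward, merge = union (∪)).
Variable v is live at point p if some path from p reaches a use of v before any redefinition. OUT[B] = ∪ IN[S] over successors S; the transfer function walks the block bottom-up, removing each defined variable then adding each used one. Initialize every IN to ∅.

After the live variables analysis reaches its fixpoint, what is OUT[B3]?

Answer: {b, c, d, e}

Working:
Converged values:
  B0:  IN={a, b, c, d, e, f}  OUT={a, b, c, d, e, f}
  B1:  IN={a, b, d}  OUT={a, b, c, f}
  B2:  IN={a, b, c, f}  OUT={a, b, c, d, e, f}
  B3:  IN={a, b, c, d, e, f}  OUT={b, c, d, e}
  B4:  IN={b, c, d, e}  OUT={a, b, c, e, f}
  B5:  IN={b, e}  OUT={}

Merge at B3: OUT[B3] = IN[B4] = {b, c, d, e}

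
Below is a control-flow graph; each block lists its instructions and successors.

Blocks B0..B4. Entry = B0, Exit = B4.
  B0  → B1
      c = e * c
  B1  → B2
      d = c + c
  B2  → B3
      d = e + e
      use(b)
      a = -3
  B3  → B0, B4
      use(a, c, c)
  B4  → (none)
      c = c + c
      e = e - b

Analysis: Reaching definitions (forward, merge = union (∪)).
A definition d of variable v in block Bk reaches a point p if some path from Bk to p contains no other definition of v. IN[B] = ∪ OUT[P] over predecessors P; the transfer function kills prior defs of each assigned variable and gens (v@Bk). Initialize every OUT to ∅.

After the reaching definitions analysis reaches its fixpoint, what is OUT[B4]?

Converged values:
  B0:  IN={a@B2, c@B0, d@B2}  OUT={a@B2, c@B0, d@B2}
  B1:  IN={a@B2, c@B0, d@B2}  OUT={a@B2, c@B0, d@B1}
  B2:  IN={a@B2, c@B0, d@B1}  OUT={a@B2, c@B0, d@B2}
  B3:  IN={a@B2, c@B0, d@B2}  OUT={a@B2, c@B0, d@B2}
  B4:  IN={a@B2, c@B0, d@B2}  OUT={a@B2, c@B4, d@B2, e@B4}

Merge at B4: IN[B4] = OUT[B3] = {a@B2, c@B0, d@B2}
Applying B4's transfer function to that IN value gives OUT[B4] (row B4 above).

Answer: {a@B2, c@B4, d@B2, e@B4}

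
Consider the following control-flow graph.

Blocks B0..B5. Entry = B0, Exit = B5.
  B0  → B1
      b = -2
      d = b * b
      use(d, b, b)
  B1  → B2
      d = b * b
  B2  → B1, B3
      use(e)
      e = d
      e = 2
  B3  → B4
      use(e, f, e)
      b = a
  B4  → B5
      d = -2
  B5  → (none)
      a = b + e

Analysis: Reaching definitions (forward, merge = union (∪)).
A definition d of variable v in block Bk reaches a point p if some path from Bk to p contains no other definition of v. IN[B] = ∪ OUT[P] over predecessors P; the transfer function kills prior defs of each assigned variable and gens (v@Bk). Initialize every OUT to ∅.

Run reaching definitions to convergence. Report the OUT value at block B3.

Answer: {b@B3, d@B1, e@B2}

Trace:
Fixpoint table:
  B0: | IN={} | OUT={b@B0, d@B0}
  B1: | IN={b@B0, d@B0, d@B1, e@B2} | OUT={b@B0, d@B1, e@B2}
  B2: | IN={b@B0, d@B1, e@B2} | OUT={b@B0, d@B1, e@B2}
  B3: | IN={b@B0, d@B1, e@B2} | OUT={b@B3, d@B1, e@B2}
  B4: | IN={b@B3, d@B1, e@B2} | OUT={b@B3, d@B4, e@B2}
  B5: | IN={b@B3, d@B4, e@B2} | OUT={a@B5, b@B3, d@B4, e@B2}

Merge at B3: IN[B3] = OUT[B2] = {b@B0, d@B1, e@B2}
Applying B3's transfer function to that IN value gives OUT[B3] (row B3 above).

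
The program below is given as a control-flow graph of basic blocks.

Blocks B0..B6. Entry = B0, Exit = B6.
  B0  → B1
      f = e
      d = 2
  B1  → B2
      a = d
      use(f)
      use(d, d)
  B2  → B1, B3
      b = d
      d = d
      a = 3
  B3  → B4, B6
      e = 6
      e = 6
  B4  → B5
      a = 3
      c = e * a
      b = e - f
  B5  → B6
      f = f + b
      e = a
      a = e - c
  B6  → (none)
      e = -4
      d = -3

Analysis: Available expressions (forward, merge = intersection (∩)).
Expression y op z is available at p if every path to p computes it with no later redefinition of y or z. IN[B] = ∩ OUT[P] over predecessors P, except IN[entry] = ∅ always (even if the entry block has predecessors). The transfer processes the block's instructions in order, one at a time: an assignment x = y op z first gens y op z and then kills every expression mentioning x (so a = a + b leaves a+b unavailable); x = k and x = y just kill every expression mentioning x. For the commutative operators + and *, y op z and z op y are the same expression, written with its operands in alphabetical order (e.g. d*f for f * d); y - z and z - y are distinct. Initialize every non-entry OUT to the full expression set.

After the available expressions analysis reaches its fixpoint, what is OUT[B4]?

Answer: {a*e, e-f}

Working:
Converged values:
  B0: | IN={} | OUT={}
  B1: | IN={} | OUT={}
  B2: | IN={} | OUT={}
  B3: | IN={} | OUT={}
  B4: | IN={} | OUT={a*e, e-f}
  B5: | IN={a*e, e-f} | OUT={e-c}
  B6: | IN={} | OUT={}

Merge at B4: IN[B4] = OUT[B3] = {}
Applying B4's transfer function to that IN value gives OUT[B4] (row B4 above).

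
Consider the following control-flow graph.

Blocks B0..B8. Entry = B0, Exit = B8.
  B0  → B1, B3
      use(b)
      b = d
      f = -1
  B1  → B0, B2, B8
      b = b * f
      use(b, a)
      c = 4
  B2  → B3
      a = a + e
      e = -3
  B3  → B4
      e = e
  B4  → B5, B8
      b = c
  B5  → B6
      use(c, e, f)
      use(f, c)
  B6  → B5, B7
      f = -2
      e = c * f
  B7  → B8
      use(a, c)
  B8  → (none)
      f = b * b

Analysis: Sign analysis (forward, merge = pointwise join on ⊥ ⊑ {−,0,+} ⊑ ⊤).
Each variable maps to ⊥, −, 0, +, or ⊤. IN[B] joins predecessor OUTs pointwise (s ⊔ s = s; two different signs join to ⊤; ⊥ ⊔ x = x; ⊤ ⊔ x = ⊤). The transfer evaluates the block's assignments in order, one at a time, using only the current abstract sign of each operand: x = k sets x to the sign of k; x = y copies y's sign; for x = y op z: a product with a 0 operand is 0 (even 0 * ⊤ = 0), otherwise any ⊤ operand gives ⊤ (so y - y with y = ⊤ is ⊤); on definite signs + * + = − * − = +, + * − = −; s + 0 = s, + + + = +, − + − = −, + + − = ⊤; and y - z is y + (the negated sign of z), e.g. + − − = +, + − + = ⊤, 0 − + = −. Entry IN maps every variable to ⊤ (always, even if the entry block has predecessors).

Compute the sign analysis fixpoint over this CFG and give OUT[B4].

Fixpoint table:
  B0:   IN=(all ⊤)   OUT={f:-; rest ⊤}
  B1:   IN={f:-; rest ⊤}   OUT={c:+, f:-; rest ⊤}
  B2:   IN={c:+, f:-; rest ⊤}   OUT={c:+, e:-, f:-; rest ⊤}
  B3:   IN={f:-; rest ⊤}   OUT={f:-; rest ⊤}
  B4:   IN={f:-; rest ⊤}   OUT={f:-; rest ⊤}
  B5:   IN={f:-; rest ⊤}   OUT={f:-; rest ⊤}
  B6:   IN={f:-; rest ⊤}   OUT={f:-; rest ⊤}
  B7:   IN={f:-; rest ⊤}   OUT={f:-; rest ⊤}
  B8:   IN={f:-; rest ⊤}   OUT=(all ⊤)

Merge at B4: IN[B4] = OUT[B3] = {a: ⊤, b: ⊤, c: ⊤, d: ⊤, e: ⊤, f: -}
Applying B4's transfer function to that IN value gives OUT[B4] (row B4 above).

Answer: {a: ⊤, b: ⊤, c: ⊤, d: ⊤, e: ⊤, f: -}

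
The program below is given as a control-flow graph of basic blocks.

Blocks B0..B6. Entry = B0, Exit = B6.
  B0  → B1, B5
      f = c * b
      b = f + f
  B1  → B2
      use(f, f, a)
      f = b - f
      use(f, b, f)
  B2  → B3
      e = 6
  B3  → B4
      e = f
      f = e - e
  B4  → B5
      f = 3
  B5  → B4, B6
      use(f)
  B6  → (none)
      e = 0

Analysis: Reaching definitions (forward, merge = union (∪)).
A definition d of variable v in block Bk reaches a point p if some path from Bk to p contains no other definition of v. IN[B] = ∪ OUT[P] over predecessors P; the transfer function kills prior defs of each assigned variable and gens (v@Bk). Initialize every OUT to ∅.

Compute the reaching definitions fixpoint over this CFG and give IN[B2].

Answer: {b@B0, f@B1}

Trace:
Per-block solution:
  B0:   IN={}   OUT={b@B0, f@B0}
  B1:   IN={b@B0, f@B0}   OUT={b@B0, f@B1}
  B2:   IN={b@B0, f@B1}   OUT={b@B0, e@B2, f@B1}
  B3:   IN={b@B0, e@B2, f@B1}   OUT={b@B0, e@B3, f@B3}
  B4:   IN={b@B0, e@B3, f@B0, f@B3, f@B4}   OUT={b@B0, e@B3, f@B4}
  B5:   IN={b@B0, e@B3, f@B0, f@B4}   OUT={b@B0, e@B3, f@B0, f@B4}
  B6:   IN={b@B0, e@B3, f@B0, f@B4}   OUT={b@B0, e@B6, f@B0, f@B4}

Merge at B2: IN[B2] = OUT[B1] = {b@B0, f@B1}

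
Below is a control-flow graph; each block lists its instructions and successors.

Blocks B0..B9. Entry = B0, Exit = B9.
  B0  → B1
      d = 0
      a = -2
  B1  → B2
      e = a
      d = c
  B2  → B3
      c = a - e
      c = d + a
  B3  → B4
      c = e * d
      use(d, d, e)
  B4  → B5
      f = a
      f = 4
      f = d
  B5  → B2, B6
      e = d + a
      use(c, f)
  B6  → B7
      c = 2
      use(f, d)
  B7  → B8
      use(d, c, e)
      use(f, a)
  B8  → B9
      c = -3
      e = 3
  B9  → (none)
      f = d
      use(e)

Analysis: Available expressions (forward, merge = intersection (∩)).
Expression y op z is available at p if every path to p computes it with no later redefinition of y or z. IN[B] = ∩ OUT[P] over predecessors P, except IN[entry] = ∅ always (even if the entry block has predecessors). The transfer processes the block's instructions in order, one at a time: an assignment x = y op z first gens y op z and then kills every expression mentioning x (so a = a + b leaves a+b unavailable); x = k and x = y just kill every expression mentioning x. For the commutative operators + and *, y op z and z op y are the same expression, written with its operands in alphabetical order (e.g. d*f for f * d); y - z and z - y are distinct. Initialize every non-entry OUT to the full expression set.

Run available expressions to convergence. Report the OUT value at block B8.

Answer: {a+d}

Derivation:
Per-block solution:
  B0: | IN={} | OUT={}
  B1: | IN={} | OUT={}
  B2: | IN={} | OUT={a+d, a-e}
  B3: | IN={a+d, a-e} | OUT={a+d, a-e, d*e}
  B4: | IN={a+d, a-e, d*e} | OUT={a+d, a-e, d*e}
  B5: | IN={a+d, a-e, d*e} | OUT={a+d}
  B6: | IN={a+d} | OUT={a+d}
  B7: | IN={a+d} | OUT={a+d}
  B8: | IN={a+d} | OUT={a+d}
  B9: | IN={a+d} | OUT={a+d}

Merge at B8: IN[B8] = OUT[B7] = {a+d}
Applying B8's transfer function to that IN value gives OUT[B8] (row B8 above).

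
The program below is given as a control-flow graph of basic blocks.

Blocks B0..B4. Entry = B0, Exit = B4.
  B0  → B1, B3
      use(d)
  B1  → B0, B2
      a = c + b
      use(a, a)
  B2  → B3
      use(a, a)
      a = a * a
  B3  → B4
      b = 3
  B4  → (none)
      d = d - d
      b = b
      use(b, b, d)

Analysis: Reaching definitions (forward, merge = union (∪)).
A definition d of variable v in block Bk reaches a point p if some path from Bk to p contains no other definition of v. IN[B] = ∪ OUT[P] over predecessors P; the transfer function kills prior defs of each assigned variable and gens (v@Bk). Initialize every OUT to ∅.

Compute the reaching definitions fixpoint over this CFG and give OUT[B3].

Answer: {a@B1, a@B2, b@B3}

Derivation:
Converged values:
  B0: | IN={a@B1} | OUT={a@B1}
  B1: | IN={a@B1} | OUT={a@B1}
  B2: | IN={a@B1} | OUT={a@B2}
  B3: | IN={a@B1, a@B2} | OUT={a@B1, a@B2, b@B3}
  B4: | IN={a@B1, a@B2, b@B3} | OUT={a@B1, a@B2, b@B4, d@B4}

Merge at B3: IN[B3] = OUT[B0] ⊔ OUT[B2] = {a@B1, a@B2}
Applying B3's transfer function to that IN value gives OUT[B3] (row B3 above).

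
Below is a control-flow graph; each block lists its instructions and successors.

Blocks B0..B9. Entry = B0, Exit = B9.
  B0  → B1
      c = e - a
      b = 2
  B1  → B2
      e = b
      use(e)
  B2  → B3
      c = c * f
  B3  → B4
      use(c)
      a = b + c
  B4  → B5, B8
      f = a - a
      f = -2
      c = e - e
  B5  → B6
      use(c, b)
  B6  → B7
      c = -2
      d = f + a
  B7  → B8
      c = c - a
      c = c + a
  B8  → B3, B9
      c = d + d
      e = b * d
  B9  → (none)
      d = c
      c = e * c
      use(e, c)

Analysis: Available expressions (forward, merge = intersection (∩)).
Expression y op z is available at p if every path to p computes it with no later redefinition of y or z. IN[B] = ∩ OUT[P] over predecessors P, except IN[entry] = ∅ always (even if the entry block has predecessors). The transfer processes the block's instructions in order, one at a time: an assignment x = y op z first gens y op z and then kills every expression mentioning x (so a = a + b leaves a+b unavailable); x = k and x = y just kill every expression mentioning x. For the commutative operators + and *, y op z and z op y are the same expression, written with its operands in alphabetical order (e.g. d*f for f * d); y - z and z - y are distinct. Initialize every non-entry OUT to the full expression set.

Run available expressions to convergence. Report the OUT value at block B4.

Answer: {a-a, e-e}

Derivation:
Fixpoint table:
  B0:  IN={}  OUT={e-a}
  B1:  IN={e-a}  OUT={}
  B2:  IN={}  OUT={}
  B3:  IN={}  OUT={b+c}
  B4:  IN={b+c}  OUT={a-a, e-e}
  B5:  IN={a-a, e-e}  OUT={a-a, e-e}
  B6:  IN={a-a, e-e}  OUT={a+f, a-a, e-e}
  B7:  IN={a+f, a-a, e-e}  OUT={a+f, a-a, e-e}
  B8:  IN={a-a, e-e}  OUT={a-a, b*d, d+d}
  B9:  IN={a-a, b*d, d+d}  OUT={a-a}

Merge at B4: IN[B4] = OUT[B3] = {b+c}
Applying B4's transfer function to that IN value gives OUT[B4] (row B4 above).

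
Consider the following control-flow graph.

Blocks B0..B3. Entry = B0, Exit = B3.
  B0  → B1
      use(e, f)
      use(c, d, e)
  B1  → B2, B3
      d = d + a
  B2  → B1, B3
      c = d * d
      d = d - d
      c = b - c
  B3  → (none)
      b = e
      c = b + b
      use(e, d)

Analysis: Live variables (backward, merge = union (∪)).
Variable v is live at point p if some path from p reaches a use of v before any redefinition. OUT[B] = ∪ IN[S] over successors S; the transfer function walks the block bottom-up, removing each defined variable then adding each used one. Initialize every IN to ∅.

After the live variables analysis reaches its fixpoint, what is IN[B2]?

Per-block solution:
  B0:   IN={a, b, c, d, e, f}   OUT={a, b, d, e}
  B1:   IN={a, b, d, e}   OUT={a, b, d, e}
  B2:   IN={a, b, d, e}   OUT={a, b, d, e}
  B3:   IN={d, e}   OUT={}

Merge at B2: OUT[B2] = IN[B1] ⊔ IN[B3] = {a, b, d, e}
Applying B2's transfer function to that OUT value gives IN[B2] (row B2 above).

Answer: {a, b, d, e}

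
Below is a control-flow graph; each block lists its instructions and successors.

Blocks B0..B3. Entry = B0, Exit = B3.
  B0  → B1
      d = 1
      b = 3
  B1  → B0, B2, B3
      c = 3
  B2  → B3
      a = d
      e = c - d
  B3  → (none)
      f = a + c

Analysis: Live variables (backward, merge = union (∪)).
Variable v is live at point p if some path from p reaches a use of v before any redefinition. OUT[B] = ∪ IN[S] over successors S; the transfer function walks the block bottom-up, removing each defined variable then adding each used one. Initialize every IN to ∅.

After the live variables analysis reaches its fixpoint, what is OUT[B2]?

Answer: {a, c}

Trace:
Fixpoint table:
  B0: | IN={a} | OUT={a, d}
  B1: | IN={a, d} | OUT={a, c, d}
  B2: | IN={c, d} | OUT={a, c}
  B3: | IN={a, c} | OUT={}

Merge at B2: OUT[B2] = IN[B3] = {a, c}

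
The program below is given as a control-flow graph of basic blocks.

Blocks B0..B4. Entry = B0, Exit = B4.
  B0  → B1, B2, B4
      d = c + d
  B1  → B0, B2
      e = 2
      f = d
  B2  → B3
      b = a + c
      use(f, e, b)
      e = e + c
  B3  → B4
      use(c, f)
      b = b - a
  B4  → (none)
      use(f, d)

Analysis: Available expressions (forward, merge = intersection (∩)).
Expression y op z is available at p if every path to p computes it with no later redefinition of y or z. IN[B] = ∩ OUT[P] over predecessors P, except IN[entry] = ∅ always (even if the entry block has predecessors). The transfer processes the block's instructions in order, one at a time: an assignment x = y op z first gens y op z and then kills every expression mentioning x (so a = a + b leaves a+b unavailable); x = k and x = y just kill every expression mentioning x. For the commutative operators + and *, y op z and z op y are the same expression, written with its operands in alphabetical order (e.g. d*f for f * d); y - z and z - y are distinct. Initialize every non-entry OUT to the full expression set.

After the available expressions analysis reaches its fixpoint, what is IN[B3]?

Fixpoint table:
  B0:  IN={}  OUT={}
  B1:  IN={}  OUT={}
  B2:  IN={}  OUT={a+c}
  B3:  IN={a+c}  OUT={a+c}
  B4:  IN={}  OUT={}

Merge at B3: IN[B3] = OUT[B2] = {a+c}

Answer: {a+c}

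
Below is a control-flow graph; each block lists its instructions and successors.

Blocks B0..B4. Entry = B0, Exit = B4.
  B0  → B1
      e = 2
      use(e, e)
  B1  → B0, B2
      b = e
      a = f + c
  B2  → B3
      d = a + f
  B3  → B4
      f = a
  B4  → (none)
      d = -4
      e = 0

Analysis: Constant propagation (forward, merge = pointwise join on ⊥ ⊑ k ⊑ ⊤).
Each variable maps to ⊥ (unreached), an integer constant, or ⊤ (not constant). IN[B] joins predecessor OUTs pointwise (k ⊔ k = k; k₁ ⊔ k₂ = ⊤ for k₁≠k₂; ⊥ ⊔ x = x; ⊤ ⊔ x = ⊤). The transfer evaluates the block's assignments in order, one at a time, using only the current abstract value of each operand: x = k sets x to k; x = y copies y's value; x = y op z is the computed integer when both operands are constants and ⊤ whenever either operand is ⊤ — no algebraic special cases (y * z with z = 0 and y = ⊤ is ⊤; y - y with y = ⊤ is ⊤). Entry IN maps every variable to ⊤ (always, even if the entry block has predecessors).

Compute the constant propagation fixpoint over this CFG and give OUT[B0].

Answer: {a: ⊤, b: ⊤, c: ⊤, d: ⊤, e: 2, f: ⊤}

Working:
Per-block solution:
  B0:   IN=(all ⊤)   OUT={e:2; rest ⊤}
  B1:   IN={e:2; rest ⊤}   OUT={b:2, e:2; rest ⊤}
  B2:   IN={b:2, e:2; rest ⊤}   OUT={b:2, e:2; rest ⊤}
  B3:   IN={b:2, e:2; rest ⊤}   OUT={b:2, e:2; rest ⊤}
  B4:   IN={b:2, e:2; rest ⊤}   OUT={b:2, d:-4, e:0; rest ⊤}

Merge at B0 (entry node, so the boundary value (all ⊤) is joined with the incoming edge(s)): IN[B0] = (all ⊤) ⊔ OUT[B1] = {a: ⊤, b: ⊤, c: ⊤, d: ⊤, e: ⊤, f: ⊤}
Applying B0's transfer function to that IN value gives OUT[B0] (row B0 above).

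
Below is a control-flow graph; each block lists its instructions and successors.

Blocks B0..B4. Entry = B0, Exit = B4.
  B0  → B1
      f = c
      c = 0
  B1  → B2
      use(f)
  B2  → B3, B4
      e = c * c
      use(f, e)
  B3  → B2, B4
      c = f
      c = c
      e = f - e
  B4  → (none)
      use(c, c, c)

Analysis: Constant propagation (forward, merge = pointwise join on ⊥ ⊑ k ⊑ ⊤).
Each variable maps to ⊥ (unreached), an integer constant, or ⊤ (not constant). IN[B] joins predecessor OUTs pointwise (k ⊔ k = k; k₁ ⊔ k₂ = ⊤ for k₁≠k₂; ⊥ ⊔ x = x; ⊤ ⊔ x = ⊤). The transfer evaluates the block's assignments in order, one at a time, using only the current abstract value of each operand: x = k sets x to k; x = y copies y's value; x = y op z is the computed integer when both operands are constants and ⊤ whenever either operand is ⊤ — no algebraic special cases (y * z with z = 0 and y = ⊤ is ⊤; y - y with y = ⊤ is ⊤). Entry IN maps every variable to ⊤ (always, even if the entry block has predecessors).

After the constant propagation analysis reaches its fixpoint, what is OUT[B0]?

Per-block solution:
  B0: | IN=(all ⊤) | OUT={c:0; rest ⊤}
  B1: | IN={c:0; rest ⊤} | OUT={c:0; rest ⊤}
  B2: | IN=(all ⊤) | OUT=(all ⊤)
  B3: | IN=(all ⊤) | OUT=(all ⊤)
  B4: | IN=(all ⊤) | OUT=(all ⊤)

B0 is the boundary node: IN[B0] = {a: ⊤, b: ⊤, c: ⊤, d: ⊤, e: ⊤, f: ⊤}
Applying B0's transfer function to that IN value gives OUT[B0] (row B0 above).

Answer: {a: ⊤, b: ⊤, c: 0, d: ⊤, e: ⊤, f: ⊤}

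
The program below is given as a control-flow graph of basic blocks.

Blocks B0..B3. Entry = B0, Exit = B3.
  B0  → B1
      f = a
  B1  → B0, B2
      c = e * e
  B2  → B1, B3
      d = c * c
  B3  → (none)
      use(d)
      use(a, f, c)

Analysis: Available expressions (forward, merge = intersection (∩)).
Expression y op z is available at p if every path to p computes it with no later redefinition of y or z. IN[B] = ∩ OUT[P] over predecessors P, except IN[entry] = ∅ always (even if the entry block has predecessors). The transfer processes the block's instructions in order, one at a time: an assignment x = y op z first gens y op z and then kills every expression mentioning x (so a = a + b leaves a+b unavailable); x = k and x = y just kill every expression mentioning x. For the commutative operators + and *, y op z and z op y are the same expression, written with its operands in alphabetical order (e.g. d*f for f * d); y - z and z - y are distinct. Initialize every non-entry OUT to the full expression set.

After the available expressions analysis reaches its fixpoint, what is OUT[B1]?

Per-block solution:
  B0:   IN={}   OUT={}
  B1:   IN={}   OUT={e*e}
  B2:   IN={e*e}   OUT={c*c, e*e}
  B3:   IN={c*c, e*e}   OUT={c*c, e*e}

Merge at B1: IN[B1] = OUT[B0] ∩ OUT[B2] = {}
Applying B1's transfer function to that IN value gives OUT[B1] (row B1 above).

Answer: {e*e}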